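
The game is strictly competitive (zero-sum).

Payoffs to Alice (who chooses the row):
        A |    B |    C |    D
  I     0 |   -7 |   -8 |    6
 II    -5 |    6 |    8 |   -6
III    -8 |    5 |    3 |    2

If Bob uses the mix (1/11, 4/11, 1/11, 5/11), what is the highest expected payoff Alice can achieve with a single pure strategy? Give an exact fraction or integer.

I: (0)·(1/11) + (-7)·(4/11) + (-8)·(1/11) + (6)·(5/11) = -6/11.
II: (-5)·(1/11) + (6)·(4/11) + (8)·(1/11) + (-6)·(5/11) = -3/11.
III: (-8)·(1/11) + (5)·(4/11) + (3)·(1/11) + (2)·(5/11) = 25/11.
The best pure response is III with expected payoff 25/11.

25/11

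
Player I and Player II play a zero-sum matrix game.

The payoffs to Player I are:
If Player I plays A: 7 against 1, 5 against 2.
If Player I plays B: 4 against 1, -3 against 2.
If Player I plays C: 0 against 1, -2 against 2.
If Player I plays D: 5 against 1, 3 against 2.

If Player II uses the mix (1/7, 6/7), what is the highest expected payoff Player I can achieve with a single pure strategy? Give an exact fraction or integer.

A: (7)·(1/7) + (5)·(6/7) = 37/7.
B: (4)·(1/7) + (-3)·(6/7) = -2.
C: (0)·(1/7) + (-2)·(6/7) = -12/7.
D: (5)·(1/7) + (3)·(6/7) = 23/7.
The best pure response is A with expected payoff 37/7.

37/7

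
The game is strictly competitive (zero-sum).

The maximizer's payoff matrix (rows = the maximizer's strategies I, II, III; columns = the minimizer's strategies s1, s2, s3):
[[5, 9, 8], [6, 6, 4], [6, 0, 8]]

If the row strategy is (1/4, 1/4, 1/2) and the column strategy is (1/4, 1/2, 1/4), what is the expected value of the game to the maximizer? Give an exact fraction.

81/16

Against (1/4, 1/2, 1/4), each row's expected payoff is I: 31/4; II: 11/2; III: 7/2.
Taking the (1/4, 1/4, 1/2)-weighted average: (1/4)·(31/4) + (1/4)·(11/2) + (1/2)·(7/2) = 81/16.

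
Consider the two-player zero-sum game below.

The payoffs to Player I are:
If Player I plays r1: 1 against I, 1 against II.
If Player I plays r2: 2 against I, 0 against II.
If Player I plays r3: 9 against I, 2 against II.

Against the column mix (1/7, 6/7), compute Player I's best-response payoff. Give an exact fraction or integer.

r1: (1)·(1/7) + (1)·(6/7) = 1.
r2: (2)·(1/7) + (0)·(6/7) = 2/7.
r3: (9)·(1/7) + (2)·(6/7) = 3.
The best pure response is r3 with expected payoff 3.

3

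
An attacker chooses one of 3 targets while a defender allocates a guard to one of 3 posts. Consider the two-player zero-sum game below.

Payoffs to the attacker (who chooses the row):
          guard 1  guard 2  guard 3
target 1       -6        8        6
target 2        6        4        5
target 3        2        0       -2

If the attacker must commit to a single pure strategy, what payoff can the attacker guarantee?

The worst-case payoff for each row is target 1: -6, target 2: 4, target 3: -2.
The best of these is 4.

4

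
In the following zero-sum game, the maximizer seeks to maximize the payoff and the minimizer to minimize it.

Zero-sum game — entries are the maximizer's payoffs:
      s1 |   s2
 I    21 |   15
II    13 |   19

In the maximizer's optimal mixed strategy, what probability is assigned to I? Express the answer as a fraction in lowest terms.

1/2

Row minima are 15 and 13, so the maximizer's maximin is 15; column maxima are 21 and 19, so the minimizer's minimax is 19. These differ, so the equilibrium is in mixed strategies.
Let the maximizer play I with probability p. The minimizer is indifferent when 21p + 13(1−p) = 15p + 19(1−p), giving p = 1/2.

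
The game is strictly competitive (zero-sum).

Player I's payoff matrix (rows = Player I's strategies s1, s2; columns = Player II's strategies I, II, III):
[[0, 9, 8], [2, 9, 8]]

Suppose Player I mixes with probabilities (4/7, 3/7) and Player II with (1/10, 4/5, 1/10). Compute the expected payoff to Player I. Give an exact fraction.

283/35

Against (1/10, 4/5, 1/10), each row's expected payoff is s1: 8; s2: 41/5.
Taking the (4/7, 3/7)-weighted average: (4/7)·(8) + (3/7)·(41/5) = 283/35.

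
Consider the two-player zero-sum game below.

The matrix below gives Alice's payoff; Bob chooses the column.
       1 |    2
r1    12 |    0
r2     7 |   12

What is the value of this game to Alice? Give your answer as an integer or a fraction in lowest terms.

144/17

Row minima are 0 and 7, so Alice's maximin is 7; column maxima are 12 and 12, so Bob's minimax is 12. These differ, so the equilibrium is in mixed strategies.
Let Alice play r1 with probability p. Bob is indifferent when 12p + 7(1−p) = 12(1−p), giving p = 5/17.
Let Bob play 1 with probability q. Alice is indifferent when 12q = 7q + 12(1−q), giving q = 12/17.
The value is 12·(12/17) + (0)·(5/17) = 144/17.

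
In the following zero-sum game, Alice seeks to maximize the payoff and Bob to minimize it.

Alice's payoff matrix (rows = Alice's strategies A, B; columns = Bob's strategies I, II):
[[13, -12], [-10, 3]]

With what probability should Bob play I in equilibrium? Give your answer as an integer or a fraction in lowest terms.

15/38

Row minima are -12 and -10, so Alice's maximin is -10; column maxima are 13 and 3, so Bob's minimax is 3. These differ, so the equilibrium is in mixed strategies.
Let Bob play I with probability q. Alice is indifferent when 13q − 12(1−q) = −10q + 3(1−q), giving q = 15/38.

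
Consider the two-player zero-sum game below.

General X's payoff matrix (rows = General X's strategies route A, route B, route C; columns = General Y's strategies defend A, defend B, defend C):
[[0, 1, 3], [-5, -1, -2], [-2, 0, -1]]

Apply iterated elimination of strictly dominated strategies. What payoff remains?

0

Row route C is strictly dominated by row route A (0>-2, 1>0, 3>-1); eliminate route C.
Column defend B is strictly dominated by defend A for General Y (0<1, -5<-1); eliminate defend B.
Row route B is strictly dominated by row route A (0>-5, 3>-2); eliminate route B.
Column defend C is strictly dominated by defend A for General Y (0<3); eliminate defend C.
Only (route A, defend A) remains, with payoff 0.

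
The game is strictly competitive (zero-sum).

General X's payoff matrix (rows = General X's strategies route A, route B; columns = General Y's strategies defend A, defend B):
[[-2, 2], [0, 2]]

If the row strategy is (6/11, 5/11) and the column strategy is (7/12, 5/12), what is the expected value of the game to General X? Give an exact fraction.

Against (7/12, 5/12), each row's expected payoff is route A: -1/3; route B: 5/6.
Taking the (6/11, 5/11)-weighted average: (6/11)·(-1/3) + (5/11)·(5/6) = 13/66.

13/66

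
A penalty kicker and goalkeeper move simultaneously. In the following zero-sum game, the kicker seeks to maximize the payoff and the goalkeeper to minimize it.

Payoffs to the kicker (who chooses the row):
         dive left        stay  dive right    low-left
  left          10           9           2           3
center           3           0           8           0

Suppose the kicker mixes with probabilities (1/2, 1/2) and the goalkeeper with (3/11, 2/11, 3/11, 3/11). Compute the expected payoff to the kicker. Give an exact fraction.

Against (3/11, 2/11, 3/11, 3/11), each row's expected payoff is left: 63/11; center: 3.
Taking the (1/2, 1/2)-weighted average: (1/2)·(63/11) + (1/2)·(3) = 48/11.

48/11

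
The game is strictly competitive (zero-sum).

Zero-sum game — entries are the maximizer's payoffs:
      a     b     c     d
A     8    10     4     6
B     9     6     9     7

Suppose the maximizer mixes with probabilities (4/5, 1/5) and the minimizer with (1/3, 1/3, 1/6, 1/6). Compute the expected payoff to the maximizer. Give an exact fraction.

Against (1/3, 1/3, 1/6, 1/6), each row's expected payoff is A: 23/3; B: 23/3.
Taking the (4/5, 1/5)-weighted average: (4/5)·(23/3) + (1/5)·(23/3) = 23/3.

23/3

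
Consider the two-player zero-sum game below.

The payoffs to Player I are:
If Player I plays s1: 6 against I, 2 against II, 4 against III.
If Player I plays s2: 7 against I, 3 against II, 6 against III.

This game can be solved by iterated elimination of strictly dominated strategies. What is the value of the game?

3

Row s1 is strictly dominated by row s2 (7>6, 3>2, 6>4); eliminate s1.
Column III is strictly dominated by II for Player II (3<6); eliminate III.
Column I is strictly dominated by II for Player II (3<7); eliminate I.
Only (s2, II) remains, with payoff 3.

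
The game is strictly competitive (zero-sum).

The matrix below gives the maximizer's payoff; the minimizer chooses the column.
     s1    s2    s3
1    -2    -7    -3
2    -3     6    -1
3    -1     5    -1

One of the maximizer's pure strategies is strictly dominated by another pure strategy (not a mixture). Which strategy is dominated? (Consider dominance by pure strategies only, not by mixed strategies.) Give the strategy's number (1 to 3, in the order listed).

1

Compare 1 with 3: -1 > -2, 5 > -7, -1 > -3.
So 3 strictly dominates 1 for the maximizer; 1 is strictly dominated.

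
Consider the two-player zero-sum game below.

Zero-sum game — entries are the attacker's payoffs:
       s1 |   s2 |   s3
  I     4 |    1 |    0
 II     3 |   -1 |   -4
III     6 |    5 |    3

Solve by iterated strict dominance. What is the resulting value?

3

Column s1 is strictly dominated by s2 for the defender (1<4, -1<3, 5<6); eliminate s1.
Column s2 is strictly dominated by s3 for the defender (0<1, -4<-1, 3<5); eliminate s2.
Row I is strictly dominated by row III (3>0); eliminate I.
Row II is strictly dominated by row III (3>-4); eliminate II.
Only (III, s3) remains, with payoff 3.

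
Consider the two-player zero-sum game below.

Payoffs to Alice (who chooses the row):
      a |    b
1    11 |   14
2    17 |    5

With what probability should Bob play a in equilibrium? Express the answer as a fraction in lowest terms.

3/5

Row minima are 11 and 5, so Alice's maximin is 11; column maxima are 17 and 14, so Bob's minimax is 14. These differ, so the equilibrium is in mixed strategies.
Let Bob play a with probability q. Alice is indifferent when 11q + 14(1−q) = 17q + 5(1−q), giving q = 3/5.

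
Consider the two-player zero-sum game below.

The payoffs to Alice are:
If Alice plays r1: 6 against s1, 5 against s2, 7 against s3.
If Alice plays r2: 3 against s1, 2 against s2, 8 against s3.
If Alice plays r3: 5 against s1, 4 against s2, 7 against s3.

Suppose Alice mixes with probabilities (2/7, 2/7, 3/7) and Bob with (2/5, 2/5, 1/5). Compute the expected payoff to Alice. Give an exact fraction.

Against (2/5, 2/5, 1/5), each row's expected payoff is r1: 29/5; r2: 18/5; r3: 5.
Taking the (2/7, 2/7, 3/7)-weighted average: (2/7)·(29/5) + (2/7)·(18/5) + (3/7)·(5) = 169/35.

169/35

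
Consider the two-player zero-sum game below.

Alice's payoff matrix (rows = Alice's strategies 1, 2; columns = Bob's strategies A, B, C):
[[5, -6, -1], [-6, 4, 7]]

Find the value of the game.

Column C is strictly dominated by B for Bob (it gives Alice more in every row).
The remaining 2×2 game on (1, 2) × (A, B) has no saddle point. Let Alice play 1 with probability p; indifference gives 5p − 6(1−p) = −6p + 4(1−p), so p = 10/21.
Similarly Bob's optimal q on A is 10/21, and the value is 5·(10/21) + (-6)·(11/21) = -16/21.

-16/21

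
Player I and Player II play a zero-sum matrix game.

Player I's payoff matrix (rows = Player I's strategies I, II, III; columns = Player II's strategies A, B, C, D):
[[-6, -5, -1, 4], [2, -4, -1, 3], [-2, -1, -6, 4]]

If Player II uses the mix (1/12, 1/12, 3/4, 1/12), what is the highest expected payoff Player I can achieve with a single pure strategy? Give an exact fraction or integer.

I: (-6)·(1/12) + (-5)·(1/12) + (-1)·(3/4) + (4)·(1/12) = -4/3.
II: (2)·(1/12) + (-4)·(1/12) + (-1)·(3/4) + (3)·(1/12) = -2/3.
III: (-2)·(1/12) + (-1)·(1/12) + (-6)·(3/4) + (4)·(1/12) = -53/12.
The best pure response is II with expected payoff -2/3.

-2/3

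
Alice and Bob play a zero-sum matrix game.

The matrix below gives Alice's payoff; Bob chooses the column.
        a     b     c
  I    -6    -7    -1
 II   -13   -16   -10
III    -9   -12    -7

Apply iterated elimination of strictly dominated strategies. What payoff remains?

Row II is strictly dominated by row I (-6>-13, -7>-16, -1>-10); eliminate II.
Row III is strictly dominated by row I (-6>-9, -7>-12, -1>-7); eliminate III.
Column c is strictly dominated by a for Bob (-6<-1); eliminate c.
Column a is strictly dominated by b for Bob (-7<-6); eliminate a.
Only (I, b) remains, with payoff -7.

-7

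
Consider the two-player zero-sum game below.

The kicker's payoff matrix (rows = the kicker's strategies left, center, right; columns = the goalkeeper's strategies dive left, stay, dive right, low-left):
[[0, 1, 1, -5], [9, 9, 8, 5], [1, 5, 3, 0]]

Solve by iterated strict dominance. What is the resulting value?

5

Column dive left is strictly dominated by low-left for the goalkeeper (-5<0, 5<9, 0<1); eliminate dive left.
Column stay is strictly dominated by low-left for the goalkeeper (-5<1, 5<9, 0<5); eliminate stay.
Row left is strictly dominated by row center (8>1, 5>-5); eliminate left.
Column dive right is strictly dominated by low-left for the goalkeeper (5<8, 0<3); eliminate dive right.
Row right is strictly dominated by row center (5>0); eliminate right.
Only (center, low-left) remains, with payoff 5.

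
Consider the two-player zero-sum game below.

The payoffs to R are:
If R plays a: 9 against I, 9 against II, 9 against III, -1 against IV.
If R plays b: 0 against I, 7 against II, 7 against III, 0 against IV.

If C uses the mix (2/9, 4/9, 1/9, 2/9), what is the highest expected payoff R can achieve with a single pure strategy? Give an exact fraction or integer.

61/9

a: (9)·(2/9) + (9)·(4/9) + (9)·(1/9) + (-1)·(2/9) = 61/9.
b: (0)·(2/9) + (7)·(4/9) + (7)·(1/9) + (0)·(2/9) = 35/9.
The best pure response is a with expected payoff 61/9.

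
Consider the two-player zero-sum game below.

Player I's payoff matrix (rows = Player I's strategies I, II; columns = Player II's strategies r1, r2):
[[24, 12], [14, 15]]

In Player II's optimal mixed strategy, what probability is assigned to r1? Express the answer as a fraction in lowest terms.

3/13

Row minima are 12 and 14, so Player I's maximin is 14; column maxima are 24 and 15, so Player II's minimax is 15. These differ, so the equilibrium is in mixed strategies.
Let Player II play r1 with probability q. Player I is indifferent when 24q + 12(1−q) = 14q + 15(1−q), giving q = 3/13.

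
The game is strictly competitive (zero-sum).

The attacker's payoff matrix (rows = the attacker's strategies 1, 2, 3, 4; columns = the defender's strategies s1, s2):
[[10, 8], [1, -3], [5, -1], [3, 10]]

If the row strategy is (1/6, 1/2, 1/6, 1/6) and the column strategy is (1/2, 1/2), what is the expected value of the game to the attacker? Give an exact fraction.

29/12

Against (1/2, 1/2), each row's expected payoff is 1: 9; 2: -1; 3: 2; 4: 13/2.
Taking the (1/6, 1/2, 1/6, 1/6)-weighted average: (1/6)·(9) + (1/2)·(-1) + (1/6)·(2) + (1/6)·(13/2) = 29/12.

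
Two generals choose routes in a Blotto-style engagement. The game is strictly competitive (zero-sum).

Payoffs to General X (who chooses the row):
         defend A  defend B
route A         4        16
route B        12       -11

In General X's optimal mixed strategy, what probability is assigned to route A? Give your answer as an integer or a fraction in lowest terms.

23/35

Row minima are 4 and -11, so General X's maximin is 4; column maxima are 12 and 16, so General Y's minimax is 12. These differ, so the equilibrium is in mixed strategies.
Let General X play route A with probability p. General Y is indifferent when 4p + 12(1−p) = 16p − 11(1−p), giving p = 23/35.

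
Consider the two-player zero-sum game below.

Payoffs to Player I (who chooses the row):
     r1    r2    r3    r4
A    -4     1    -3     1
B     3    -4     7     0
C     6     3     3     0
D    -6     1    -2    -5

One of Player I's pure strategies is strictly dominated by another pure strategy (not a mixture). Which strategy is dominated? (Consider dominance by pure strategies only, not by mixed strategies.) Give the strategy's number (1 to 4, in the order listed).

4

Compare D with C: 6 > -6, 3 > 1, 3 > -2, 0 > -5.
So C strictly dominates D for Player I; D is strictly dominated.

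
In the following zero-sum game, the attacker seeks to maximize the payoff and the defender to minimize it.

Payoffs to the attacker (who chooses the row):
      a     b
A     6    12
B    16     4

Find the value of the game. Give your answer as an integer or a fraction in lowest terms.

Row minima are 6 and 4, so the attacker's maximin is 6; column maxima are 16 and 12, so the defender's minimax is 12. These differ, so the equilibrium is in mixed strategies.
Let the attacker play A with probability p. The defender is indifferent when 6p + 16(1−p) = 12p + 4(1−p), giving p = 2/3.
Let the defender play a with probability q. The attacker is indifferent when 6q + 12(1−q) = 16q + 4(1−q), giving q = 4/9.
The value is 6·(4/9) + (12)·(5/9) = 28/3.

28/3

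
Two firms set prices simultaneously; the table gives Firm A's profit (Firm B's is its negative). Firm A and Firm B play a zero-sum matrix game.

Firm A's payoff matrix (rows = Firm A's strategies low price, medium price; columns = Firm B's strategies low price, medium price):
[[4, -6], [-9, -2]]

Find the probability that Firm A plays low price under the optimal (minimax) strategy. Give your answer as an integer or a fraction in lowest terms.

7/17

Row minima are -6 and -9, so Firm A's maximin is -6; column maxima are 4 and -2, so Firm B's minimax is -2. These differ, so the equilibrium is in mixed strategies.
Let Firm A play low price with probability p. Firm B is indifferent when 4p − 9(1−p) = −6p − 2(1−p), giving p = 7/17.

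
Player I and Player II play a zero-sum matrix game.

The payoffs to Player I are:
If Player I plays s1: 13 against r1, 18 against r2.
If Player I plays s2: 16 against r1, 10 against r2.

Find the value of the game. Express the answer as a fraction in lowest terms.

158/11

Row minima are 13 and 10, so Player I's maximin is 13; column maxima are 16 and 18, so Player II's minimax is 16. These differ, so the equilibrium is in mixed strategies.
Let Player I play s1 with probability p. Player II is indifferent when 13p + 16(1−p) = 18p + 10(1−p), giving p = 6/11.
Let Player II play r1 with probability q. Player I is indifferent when 13q + 18(1−q) = 16q + 10(1−q), giving q = 8/11.
The value is 13·(8/11) + (18)·(3/11) = 158/11.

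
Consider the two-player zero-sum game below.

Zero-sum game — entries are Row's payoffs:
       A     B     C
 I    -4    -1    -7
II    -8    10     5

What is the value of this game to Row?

-19/4

Column B is strictly dominated by C for Column (it gives Row more in every row).
The remaining 2×2 game on (I, II) × (A, C) has no saddle point. Let Row play I with probability p; indifference gives −4p − 8(1−p) = −7p + 5(1−p), so p = 13/16.
Similarly Column's optimal q on A is 3/4, and the value is -4·(3/4) + (-7)·(1/4) = -19/4.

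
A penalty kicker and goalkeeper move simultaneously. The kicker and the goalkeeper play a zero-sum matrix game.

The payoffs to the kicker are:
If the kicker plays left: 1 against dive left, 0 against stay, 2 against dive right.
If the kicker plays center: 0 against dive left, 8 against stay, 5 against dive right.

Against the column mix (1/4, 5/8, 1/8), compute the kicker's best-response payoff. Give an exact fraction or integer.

45/8

left: (1)·(1/4) + (0)·(5/8) + (2)·(1/8) = 1/2.
center: (0)·(1/4) + (8)·(5/8) + (5)·(1/8) = 45/8.
The best pure response is center with expected payoff 45/8.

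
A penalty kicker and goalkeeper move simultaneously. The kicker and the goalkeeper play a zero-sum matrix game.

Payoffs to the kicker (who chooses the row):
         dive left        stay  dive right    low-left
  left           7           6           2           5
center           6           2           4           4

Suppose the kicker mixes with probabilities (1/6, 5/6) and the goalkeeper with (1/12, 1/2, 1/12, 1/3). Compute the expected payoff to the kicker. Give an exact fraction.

Against (1/12, 1/2, 1/12, 1/3), each row's expected payoff is left: 65/12; center: 19/6.
Taking the (1/6, 5/6)-weighted average: (1/6)·(65/12) + (5/6)·(19/6) = 85/24.

85/24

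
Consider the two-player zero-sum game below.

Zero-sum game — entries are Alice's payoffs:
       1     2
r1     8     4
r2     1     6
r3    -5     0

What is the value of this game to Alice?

Row r3 is strictly dominated by row r2, so Alice never plays it.
The remaining 2×2 game on (r1, r2) × (1, 2) has no saddle point. Let Alice play r1 with probability p; indifference gives 8p + (1−p) = 4p + 6(1−p), so p = 5/9.
Similarly Bob's optimal q on 1 is 2/9, and the value is 8·(2/9) + (4)·(7/9) = 44/9.

44/9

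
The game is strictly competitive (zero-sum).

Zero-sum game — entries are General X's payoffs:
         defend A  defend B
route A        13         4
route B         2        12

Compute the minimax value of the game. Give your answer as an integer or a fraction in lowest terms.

148/19

Row minima are 4 and 2, so General X's maximin is 4; column maxima are 13 and 12, so General Y's minimax is 12. These differ, so the equilibrium is in mixed strategies.
Let General X play route A with probability p. General Y is indifferent when 13p + 2(1−p) = 4p + 12(1−p), giving p = 10/19.
Let General Y play defend A with probability q. General X is indifferent when 13q + 4(1−q) = 2q + 12(1−q), giving q = 8/19.
The value is 13·(8/19) + (4)·(11/19) = 148/19.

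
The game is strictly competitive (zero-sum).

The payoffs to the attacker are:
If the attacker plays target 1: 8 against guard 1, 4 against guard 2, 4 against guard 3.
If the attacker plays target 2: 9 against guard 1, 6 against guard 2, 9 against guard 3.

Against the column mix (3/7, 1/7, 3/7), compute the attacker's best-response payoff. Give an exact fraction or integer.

60/7

target 1: (8)·(3/7) + (4)·(1/7) + (4)·(3/7) = 40/7.
target 2: (9)·(3/7) + (6)·(1/7) + (9)·(3/7) = 60/7.
The best pure response is target 2 with expected payoff 60/7.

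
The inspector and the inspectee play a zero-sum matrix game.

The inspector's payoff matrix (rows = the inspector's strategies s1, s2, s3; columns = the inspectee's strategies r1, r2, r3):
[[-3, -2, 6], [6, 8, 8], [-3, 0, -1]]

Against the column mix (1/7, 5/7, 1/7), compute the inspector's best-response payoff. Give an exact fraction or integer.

54/7

s1: (-3)·(1/7) + (-2)·(5/7) + (6)·(1/7) = -1.
s2: (6)·(1/7) + (8)·(5/7) + (8)·(1/7) = 54/7.
s3: (-3)·(1/7) + (0)·(5/7) + (-1)·(1/7) = -4/7.
The best pure response is s2 with expected payoff 54/7.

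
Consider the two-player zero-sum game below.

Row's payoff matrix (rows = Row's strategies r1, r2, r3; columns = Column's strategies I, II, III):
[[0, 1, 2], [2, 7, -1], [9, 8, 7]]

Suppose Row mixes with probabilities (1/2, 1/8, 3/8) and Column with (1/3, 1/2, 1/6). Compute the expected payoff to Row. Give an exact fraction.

191/48

Against (1/3, 1/2, 1/6), each row's expected payoff is r1: 5/6; r2: 4; r3: 49/6.
Taking the (1/2, 1/8, 3/8)-weighted average: (1/2)·(5/6) + (1/8)·(4) + (3/8)·(49/6) = 191/48.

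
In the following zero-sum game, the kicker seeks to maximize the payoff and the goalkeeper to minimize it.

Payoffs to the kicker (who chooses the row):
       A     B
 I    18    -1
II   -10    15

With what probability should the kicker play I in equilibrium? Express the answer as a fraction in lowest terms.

25/44

Row minima are -1 and -10, so the kicker's maximin is -1; column maxima are 18 and 15, so the goalkeeper's minimax is 15. These differ, so the equilibrium is in mixed strategies.
Let the kicker play I with probability p. The goalkeeper is indifferent when 18p − 10(1−p) = −p + 15(1−p), giving p = 25/44.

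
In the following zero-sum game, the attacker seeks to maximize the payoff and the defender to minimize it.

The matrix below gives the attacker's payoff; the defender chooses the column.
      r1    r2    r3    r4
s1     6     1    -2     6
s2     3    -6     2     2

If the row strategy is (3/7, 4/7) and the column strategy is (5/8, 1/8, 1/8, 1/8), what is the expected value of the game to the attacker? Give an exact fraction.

157/56

Against (5/8, 1/8, 1/8, 1/8), each row's expected payoff is s1: 35/8; s2: 13/8.
Taking the (3/7, 4/7)-weighted average: (3/7)·(35/8) + (4/7)·(13/8) = 157/56.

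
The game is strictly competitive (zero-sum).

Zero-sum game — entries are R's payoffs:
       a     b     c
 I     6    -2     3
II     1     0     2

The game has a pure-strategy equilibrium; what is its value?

0

Row minima: -2, 0 → R's maximin is 0.
Column maxima: 6, 0, 3 → C's minimax is 0.
They coincide at (II, b), so the value is 0.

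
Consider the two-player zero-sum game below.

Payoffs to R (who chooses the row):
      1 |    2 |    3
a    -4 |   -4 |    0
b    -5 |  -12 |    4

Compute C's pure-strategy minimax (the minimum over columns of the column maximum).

The worst case (largest entry) in each column is 1: -4, 2: -4, 3: 4.
The best (smallest) of these is -4.

-4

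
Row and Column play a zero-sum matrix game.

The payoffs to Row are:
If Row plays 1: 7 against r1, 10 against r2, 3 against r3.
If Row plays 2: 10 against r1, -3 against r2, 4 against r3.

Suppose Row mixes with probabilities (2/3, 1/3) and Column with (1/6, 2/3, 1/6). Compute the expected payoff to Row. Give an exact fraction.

17/3

Against (1/6, 2/3, 1/6), each row's expected payoff is 1: 25/3; 2: 1/3.
Taking the (2/3, 1/3)-weighted average: (2/3)·(25/3) + (1/3)·(1/3) = 17/3.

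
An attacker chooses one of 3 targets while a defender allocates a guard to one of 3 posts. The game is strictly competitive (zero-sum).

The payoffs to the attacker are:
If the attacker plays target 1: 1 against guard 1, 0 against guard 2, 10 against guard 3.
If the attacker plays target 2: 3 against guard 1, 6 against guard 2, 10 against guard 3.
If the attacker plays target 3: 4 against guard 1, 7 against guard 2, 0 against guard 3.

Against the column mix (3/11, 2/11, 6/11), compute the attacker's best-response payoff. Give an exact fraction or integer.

81/11

target 1: (1)·(3/11) + (0)·(2/11) + (10)·(6/11) = 63/11.
target 2: (3)·(3/11) + (6)·(2/11) + (10)·(6/11) = 81/11.
target 3: (4)·(3/11) + (7)·(2/11) + (0)·(6/11) = 26/11.
The best pure response is target 2 with expected payoff 81/11.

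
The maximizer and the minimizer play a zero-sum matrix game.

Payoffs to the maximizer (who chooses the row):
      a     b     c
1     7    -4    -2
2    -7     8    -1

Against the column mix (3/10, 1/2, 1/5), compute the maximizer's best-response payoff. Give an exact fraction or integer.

1: (7)·(3/10) + (-4)·(1/2) + (-2)·(1/5) = -3/10.
2: (-7)·(3/10) + (8)·(1/2) + (-1)·(1/5) = 17/10.
The best pure response is 2 with expected payoff 17/10.

17/10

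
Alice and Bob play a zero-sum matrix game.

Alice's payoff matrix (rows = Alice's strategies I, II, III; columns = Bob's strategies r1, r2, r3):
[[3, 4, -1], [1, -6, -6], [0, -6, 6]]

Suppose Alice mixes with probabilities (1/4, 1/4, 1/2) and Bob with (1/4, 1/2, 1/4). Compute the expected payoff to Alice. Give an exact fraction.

Against (1/4, 1/2, 1/4), each row's expected payoff is I: 5/2; II: -17/4; III: -3/2.
Taking the (1/4, 1/4, 1/2)-weighted average: (1/4)·(5/2) + (1/4)·(-17/4) + (1/2)·(-3/2) = -19/16.

-19/16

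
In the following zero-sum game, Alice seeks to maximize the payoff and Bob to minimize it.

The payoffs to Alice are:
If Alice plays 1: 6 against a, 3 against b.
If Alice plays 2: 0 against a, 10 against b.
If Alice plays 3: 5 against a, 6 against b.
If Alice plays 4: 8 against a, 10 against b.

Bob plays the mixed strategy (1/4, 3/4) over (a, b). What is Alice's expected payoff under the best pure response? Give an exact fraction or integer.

1: (6)·(1/4) + (3)·(3/4) = 15/4.
2: (0)·(1/4) + (10)·(3/4) = 15/2.
3: (5)·(1/4) + (6)·(3/4) = 23/4.
4: (8)·(1/4) + (10)·(3/4) = 19/2.
The best pure response is 4 with expected payoff 19/2.

19/2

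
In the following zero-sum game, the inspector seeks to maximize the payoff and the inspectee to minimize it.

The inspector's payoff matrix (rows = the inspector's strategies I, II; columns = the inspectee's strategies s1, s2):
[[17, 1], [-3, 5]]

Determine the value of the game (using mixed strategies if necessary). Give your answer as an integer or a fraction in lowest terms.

Row minima are 1 and -3, so the inspector's maximin is 1; column maxima are 17 and 5, so the inspectee's minimax is 5. These differ, so the equilibrium is in mixed strategies.
Let the inspector play I with probability p. The inspectee is indifferent when 17p − 3(1−p) = p + 5(1−p), giving p = 1/3.
Let the inspectee play s1 with probability q. The inspector is indifferent when 17q + (1−q) = −3q + 5(1−q), giving q = 1/6.
The value is 17·(1/6) + (1)·(5/6) = 11/3.

11/3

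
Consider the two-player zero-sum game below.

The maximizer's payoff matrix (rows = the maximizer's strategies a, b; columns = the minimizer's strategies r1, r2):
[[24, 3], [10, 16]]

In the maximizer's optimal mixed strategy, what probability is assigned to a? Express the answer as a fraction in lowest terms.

Row minima are 3 and 10, so the maximizer's maximin is 10; column maxima are 24 and 16, so the minimizer's minimax is 16. These differ, so the equilibrium is in mixed strategies.
Let the maximizer play a with probability p. The minimizer is indifferent when 24p + 10(1−p) = 3p + 16(1−p), giving p = 2/9.

2/9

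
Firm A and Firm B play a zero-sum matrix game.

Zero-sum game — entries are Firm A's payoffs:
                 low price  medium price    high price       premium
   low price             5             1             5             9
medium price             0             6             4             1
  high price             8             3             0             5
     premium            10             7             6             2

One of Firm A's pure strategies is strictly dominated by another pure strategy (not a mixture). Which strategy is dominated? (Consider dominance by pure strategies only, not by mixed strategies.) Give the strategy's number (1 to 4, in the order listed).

2

Compare medium price with premium: 10 > 0, 7 > 6, 6 > 4, 2 > 1.
So premium strictly dominates medium price for Firm A; medium price is strictly dominated.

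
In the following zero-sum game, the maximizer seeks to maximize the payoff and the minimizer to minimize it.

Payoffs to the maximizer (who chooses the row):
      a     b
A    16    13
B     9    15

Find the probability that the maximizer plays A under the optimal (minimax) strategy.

Row minima are 13 and 9, so the maximizer's maximin is 13; column maxima are 16 and 15, so the minimizer's minimax is 15. These differ, so the equilibrium is in mixed strategies.
Let the maximizer play A with probability p. The minimizer is indifferent when 16p + 9(1−p) = 13p + 15(1−p), giving p = 2/3.

2/3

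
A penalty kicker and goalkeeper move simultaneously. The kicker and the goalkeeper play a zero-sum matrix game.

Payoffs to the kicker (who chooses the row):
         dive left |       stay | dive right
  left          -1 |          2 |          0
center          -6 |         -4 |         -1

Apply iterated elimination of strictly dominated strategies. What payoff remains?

Column dive right is strictly dominated by dive left for the goalkeeper (-1<0, -6<-1); eliminate dive right.
Row center is strictly dominated by row left (-1>-6, 2>-4); eliminate center.
Column stay is strictly dominated by dive left for the goalkeeper (-1<2); eliminate stay.
Only (left, dive left) remains, with payoff -1.

-1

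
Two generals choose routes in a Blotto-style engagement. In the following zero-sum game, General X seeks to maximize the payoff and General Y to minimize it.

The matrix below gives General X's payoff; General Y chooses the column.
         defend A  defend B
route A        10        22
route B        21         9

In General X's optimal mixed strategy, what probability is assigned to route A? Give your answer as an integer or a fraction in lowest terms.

Row minima are 10 and 9, so General X's maximin is 10; column maxima are 21 and 22, so General Y's minimax is 21. These differ, so the equilibrium is in mixed strategies.
Let General X play route A with probability p. General Y is indifferent when 10p + 21(1−p) = 22p + 9(1−p), giving p = 1/2.

1/2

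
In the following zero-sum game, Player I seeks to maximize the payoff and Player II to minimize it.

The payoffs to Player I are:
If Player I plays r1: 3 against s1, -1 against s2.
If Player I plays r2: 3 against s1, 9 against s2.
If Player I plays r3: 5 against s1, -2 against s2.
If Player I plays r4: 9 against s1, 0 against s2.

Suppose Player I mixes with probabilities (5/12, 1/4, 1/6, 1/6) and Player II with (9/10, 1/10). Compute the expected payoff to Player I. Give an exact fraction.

81/20

Against (9/10, 1/10), each row's expected payoff is r1: 13/5; r2: 18/5; r3: 43/10; r4: 81/10.
Taking the (5/12, 1/4, 1/6, 1/6)-weighted average: (5/12)·(13/5) + (1/4)·(18/5) + (1/6)·(43/10) + (1/6)·(81/10) = 81/20.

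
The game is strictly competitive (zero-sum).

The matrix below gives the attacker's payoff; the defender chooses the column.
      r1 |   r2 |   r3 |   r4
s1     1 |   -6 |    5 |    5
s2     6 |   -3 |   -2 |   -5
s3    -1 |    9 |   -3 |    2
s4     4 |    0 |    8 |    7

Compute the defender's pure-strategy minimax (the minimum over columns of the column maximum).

6

The worst case (largest entry) in each column is r1: 6, r2: 9, r3: 8, r4: 7.
The best (smallest) of these is 6.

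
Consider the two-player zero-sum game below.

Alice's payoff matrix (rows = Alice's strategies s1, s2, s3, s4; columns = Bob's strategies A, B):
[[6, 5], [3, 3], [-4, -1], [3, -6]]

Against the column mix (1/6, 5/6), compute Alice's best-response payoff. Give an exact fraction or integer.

31/6

s1: (6)·(1/6) + (5)·(5/6) = 31/6.
s2: (3)·(1/6) + (3)·(5/6) = 3.
s3: (-4)·(1/6) + (-1)·(5/6) = -3/2.
s4: (3)·(1/6) + (-6)·(5/6) = -9/2.
The best pure response is s1 with expected payoff 31/6.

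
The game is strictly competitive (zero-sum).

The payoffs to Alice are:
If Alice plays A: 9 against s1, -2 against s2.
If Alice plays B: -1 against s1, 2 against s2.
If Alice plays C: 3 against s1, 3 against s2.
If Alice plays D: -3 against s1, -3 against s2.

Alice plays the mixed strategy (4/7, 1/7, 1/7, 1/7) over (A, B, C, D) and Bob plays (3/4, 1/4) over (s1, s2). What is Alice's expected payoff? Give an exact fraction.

99/28

Against (3/4, 1/4), each row's expected payoff is A: 25/4; B: -1/4; C: 3; D: -3.
Taking the (4/7, 1/7, 1/7, 1/7)-weighted average: (4/7)·(25/4) + (1/7)·(-1/4) + (1/7)·(3) + (1/7)·(-3) = 99/28.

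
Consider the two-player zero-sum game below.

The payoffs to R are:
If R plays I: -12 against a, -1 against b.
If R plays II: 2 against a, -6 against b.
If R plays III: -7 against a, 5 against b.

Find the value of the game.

Row I is strictly dominated by row III, so R never plays it.
The remaining 2×2 game on (II, III) × (a, b) has no saddle point. Let R play II with probability p; indifference gives 2p − 7(1−p) = −6p + 5(1−p), so p = 3/5.
Similarly C's optimal q on a is 11/20, and the value is 2·(11/20) + (-6)·(9/20) = -8/5.

-8/5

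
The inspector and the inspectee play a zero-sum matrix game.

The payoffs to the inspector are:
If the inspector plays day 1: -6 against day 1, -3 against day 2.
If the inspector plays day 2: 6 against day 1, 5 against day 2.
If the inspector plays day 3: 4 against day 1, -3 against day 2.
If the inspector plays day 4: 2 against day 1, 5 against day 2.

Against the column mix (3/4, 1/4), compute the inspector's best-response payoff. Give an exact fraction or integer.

23/4

day 1: (-6)·(3/4) + (-3)·(1/4) = -21/4.
day 2: (6)·(3/4) + (5)·(1/4) = 23/4.
day 3: (4)·(3/4) + (-3)·(1/4) = 9/4.
day 4: (2)·(3/4) + (5)·(1/4) = 11/4.
The best pure response is day 2 with expected payoff 23/4.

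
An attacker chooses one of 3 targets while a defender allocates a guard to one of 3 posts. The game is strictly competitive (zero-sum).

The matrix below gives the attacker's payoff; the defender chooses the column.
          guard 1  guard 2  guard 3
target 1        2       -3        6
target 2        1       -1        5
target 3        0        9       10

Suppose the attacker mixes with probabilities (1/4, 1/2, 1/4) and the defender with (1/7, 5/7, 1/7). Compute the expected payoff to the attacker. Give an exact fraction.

25/14

Against (1/7, 5/7, 1/7), each row's expected payoff is target 1: -1; target 2: 1/7; target 3: 55/7.
Taking the (1/4, 1/2, 1/4)-weighted average: (1/4)·(-1) + (1/2)·(1/7) + (1/4)·(55/7) = 25/14.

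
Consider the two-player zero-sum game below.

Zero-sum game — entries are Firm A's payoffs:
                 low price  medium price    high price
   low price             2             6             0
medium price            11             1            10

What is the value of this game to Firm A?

4

Column low price is strictly dominated by high price for Firm B (it gives Firm A more in every row).
The remaining 2×2 game on (low price, medium price) × (medium price, high price) has no saddle point. Let Firm A play low price with probability p; indifference gives 6p + (1−p) = 10(1−p), so p = 3/5.
Similarly Firm B's optimal q on medium price is 2/3, and the value is 6·(2/3) + (0)·(1/3) = 4.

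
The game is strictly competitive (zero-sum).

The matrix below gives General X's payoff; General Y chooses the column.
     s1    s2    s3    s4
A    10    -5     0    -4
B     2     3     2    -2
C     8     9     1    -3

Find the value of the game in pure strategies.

-2

Row minima: -5, -2, -3 → General X's maximin is -2.
Column maxima: 10, 9, 2, -2 → General Y's minimax is -2.
They coincide at (B, s4), so the value is -2.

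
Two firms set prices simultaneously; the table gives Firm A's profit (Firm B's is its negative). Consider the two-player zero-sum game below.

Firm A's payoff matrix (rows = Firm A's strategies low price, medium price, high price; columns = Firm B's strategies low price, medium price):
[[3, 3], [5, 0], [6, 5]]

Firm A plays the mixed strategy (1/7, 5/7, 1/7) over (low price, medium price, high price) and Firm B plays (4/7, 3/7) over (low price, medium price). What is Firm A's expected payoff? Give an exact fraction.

160/49

Against (4/7, 3/7), each row's expected payoff is low price: 3; medium price: 20/7; high price: 39/7.
Taking the (1/7, 5/7, 1/7)-weighted average: (1/7)·(3) + (5/7)·(20/7) + (1/7)·(39/7) = 160/49.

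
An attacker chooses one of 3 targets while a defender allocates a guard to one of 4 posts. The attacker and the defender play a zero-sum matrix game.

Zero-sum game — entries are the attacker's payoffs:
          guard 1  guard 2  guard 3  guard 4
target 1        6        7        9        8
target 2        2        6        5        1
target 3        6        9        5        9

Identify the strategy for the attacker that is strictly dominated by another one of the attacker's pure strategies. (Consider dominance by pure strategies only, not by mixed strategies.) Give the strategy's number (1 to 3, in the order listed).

2

Compare target 2 with target 1: 6 > 2, 7 > 6, 9 > 5, 8 > 1.
So target 1 strictly dominates target 2 for the attacker; target 2 is strictly dominated.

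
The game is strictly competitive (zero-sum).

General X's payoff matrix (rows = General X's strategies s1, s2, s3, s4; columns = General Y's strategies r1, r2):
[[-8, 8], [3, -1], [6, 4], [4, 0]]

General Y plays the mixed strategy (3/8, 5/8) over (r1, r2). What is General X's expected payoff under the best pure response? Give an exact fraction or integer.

19/4

s1: (-8)·(3/8) + (8)·(5/8) = 2.
s2: (3)·(3/8) + (-1)·(5/8) = 1/2.
s3: (6)·(3/8) + (4)·(5/8) = 19/4.
s4: (4)·(3/8) + (0)·(5/8) = 3/2.
The best pure response is s3 with expected payoff 19/4.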